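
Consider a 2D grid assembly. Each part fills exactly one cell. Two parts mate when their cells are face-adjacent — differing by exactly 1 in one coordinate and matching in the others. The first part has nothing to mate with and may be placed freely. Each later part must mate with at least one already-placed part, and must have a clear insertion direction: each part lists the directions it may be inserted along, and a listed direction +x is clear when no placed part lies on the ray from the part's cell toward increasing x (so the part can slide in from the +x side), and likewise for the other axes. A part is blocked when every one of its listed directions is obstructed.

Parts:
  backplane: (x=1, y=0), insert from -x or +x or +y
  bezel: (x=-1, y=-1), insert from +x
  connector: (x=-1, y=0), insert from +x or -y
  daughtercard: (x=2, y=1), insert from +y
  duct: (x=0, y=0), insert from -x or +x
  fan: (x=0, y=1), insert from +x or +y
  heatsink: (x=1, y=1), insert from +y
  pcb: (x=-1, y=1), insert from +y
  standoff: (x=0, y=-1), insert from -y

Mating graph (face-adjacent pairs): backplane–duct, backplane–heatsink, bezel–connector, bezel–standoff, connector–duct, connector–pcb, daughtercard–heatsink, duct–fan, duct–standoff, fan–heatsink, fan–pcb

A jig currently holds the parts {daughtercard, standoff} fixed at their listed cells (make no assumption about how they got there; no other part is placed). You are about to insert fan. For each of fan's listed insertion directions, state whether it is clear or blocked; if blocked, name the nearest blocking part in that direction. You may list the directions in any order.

+x: blocked by daughtercard; +y: clear

+x: nearest on ray is daughtercard@(2, 1) ⇒ blocked
+y: ray from fan(0, 1) has no placed part ⇒ clear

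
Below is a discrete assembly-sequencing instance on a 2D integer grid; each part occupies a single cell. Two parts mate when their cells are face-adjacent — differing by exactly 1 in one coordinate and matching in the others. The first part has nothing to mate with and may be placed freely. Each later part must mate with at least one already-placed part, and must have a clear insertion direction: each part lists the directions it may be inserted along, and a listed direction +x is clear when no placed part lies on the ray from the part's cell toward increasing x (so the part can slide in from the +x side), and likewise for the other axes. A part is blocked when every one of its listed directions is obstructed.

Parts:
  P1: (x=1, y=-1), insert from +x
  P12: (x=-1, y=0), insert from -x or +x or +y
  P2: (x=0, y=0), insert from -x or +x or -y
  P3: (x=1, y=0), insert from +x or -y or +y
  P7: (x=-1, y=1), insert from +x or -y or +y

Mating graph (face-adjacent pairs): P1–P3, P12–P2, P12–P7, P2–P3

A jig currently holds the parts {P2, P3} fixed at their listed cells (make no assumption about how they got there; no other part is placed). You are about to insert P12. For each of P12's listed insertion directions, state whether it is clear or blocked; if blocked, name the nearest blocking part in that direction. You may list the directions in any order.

-x: ray from P12(-1, 0) has no placed part ⇒ clear
+x: nearest on ray is P2@(0, 0) ⇒ blocked
+y: ray from P12(-1, 0) has no placed part ⇒ clear

+x: blocked by P2; +y: clear; -x: clear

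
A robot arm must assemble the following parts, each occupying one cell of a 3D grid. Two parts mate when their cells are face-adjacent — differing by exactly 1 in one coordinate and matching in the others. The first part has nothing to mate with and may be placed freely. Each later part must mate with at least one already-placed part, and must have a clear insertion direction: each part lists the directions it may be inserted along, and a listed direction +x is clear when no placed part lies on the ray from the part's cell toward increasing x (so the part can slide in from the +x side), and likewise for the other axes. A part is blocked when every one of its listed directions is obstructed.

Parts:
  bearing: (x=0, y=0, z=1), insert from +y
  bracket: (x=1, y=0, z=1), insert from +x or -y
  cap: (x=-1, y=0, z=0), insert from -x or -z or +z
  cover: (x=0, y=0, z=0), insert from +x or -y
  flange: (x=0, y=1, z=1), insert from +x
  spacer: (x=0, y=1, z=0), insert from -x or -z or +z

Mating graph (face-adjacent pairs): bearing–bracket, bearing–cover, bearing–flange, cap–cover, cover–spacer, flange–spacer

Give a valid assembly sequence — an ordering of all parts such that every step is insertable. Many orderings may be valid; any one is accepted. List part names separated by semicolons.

1. cap@(-1, 0, 0) [-x clear] — {cap}
2. cover@(0, 0, 0) [+x clear] — {cap, cover}
3. spacer@(0, 1, 0) [-x clear] — {cap, cover, spacer}
4. bearing@(0, 0, 1) [+y clear] — {bearing, cap, cover, spacer}
5. bracket@(1, 0, 1) [+x clear] — {bearing, bracket, cap, cover, spacer}
6. flange@(0, 1, 1) [+x clear] — {bearing, bracket, cap, cover, flange, spacer}

cap; cover; spacer; bearing; bracket; flange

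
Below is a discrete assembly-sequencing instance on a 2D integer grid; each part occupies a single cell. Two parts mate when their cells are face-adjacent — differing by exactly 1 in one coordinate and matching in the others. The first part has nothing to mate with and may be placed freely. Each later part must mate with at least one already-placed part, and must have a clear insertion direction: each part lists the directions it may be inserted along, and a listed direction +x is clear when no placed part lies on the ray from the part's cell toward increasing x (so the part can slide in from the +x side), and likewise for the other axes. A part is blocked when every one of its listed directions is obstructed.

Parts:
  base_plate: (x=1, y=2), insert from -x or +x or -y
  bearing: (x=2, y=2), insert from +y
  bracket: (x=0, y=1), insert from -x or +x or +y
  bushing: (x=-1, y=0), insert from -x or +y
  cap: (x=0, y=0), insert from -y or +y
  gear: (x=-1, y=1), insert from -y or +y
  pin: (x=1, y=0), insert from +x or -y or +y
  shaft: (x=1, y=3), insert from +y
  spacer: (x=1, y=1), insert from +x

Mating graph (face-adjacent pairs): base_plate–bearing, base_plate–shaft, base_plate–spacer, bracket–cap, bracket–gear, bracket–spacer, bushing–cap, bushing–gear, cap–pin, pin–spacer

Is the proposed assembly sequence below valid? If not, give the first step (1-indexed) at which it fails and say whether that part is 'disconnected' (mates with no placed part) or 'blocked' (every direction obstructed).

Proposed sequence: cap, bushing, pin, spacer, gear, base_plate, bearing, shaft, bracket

Valid

1. cap@(0, 0) [-y clear] — {cap}
2. bushing@(-1, 0) [-x clear] — {bushing, cap}
3. pin@(1, 0) [+x clear] — {bushing, cap, pin}
4. spacer@(1, 1) [+x clear] — {bushing, cap, pin, spacer}
5. gear@(-1, 1) [+y clear] — {bushing, cap, gear, pin, spacer}
6. base_plate@(1, 2) [-x clear] — {base_plate, bushing, cap, gear, pin, spacer}
7. bearing@(2, 2) [+y clear] — {base_plate, bearing, bushing, cap, gear, pin, spacer}
8. shaft@(1, 3) [+y clear] — {base_plate, bearing, bushing, cap, gear, pin, shaft, spacer}
9. bracket@(0, 1) [+y clear] — {base_plate, bearing, bracket, bushing, cap, gear, pin, shaft, spacer}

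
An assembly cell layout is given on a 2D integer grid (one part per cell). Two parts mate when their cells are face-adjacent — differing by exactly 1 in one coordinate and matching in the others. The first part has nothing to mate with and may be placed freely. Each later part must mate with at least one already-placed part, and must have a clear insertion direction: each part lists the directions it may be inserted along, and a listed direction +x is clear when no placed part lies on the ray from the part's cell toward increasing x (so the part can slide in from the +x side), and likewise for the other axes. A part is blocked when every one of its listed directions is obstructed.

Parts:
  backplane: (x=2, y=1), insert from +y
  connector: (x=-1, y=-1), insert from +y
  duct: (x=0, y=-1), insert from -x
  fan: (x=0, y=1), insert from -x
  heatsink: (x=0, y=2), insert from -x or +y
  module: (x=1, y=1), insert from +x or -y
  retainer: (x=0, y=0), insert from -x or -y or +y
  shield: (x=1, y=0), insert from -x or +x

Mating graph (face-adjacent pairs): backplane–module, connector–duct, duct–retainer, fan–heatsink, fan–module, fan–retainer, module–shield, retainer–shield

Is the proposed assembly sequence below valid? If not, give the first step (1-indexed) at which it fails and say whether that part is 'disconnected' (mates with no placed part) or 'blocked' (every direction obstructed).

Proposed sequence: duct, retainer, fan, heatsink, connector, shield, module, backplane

1. duct@(0, -1) [-x clear] — {duct}
2. retainer@(0, 0) [-x clear] — {duct, retainer}
3. fan@(0, 1) [-x clear] — {duct, fan, retainer}
4. heatsink@(0, 2) [-x clear] — {duct, fan, heatsink, retainer}
5. connector@(-1, -1) [+y clear] — {connector, duct, fan, heatsink, retainer}
6. shield@(1, 0) [+x clear] — {connector, duct, fan, heatsink, retainer, shield}
7. module@(1, 1) [+x clear] — {connector, duct, fan, heatsink, module, retainer, shield}
8. backplane@(2, 1) [+y clear] — {backplane, connector, duct, fan, heatsink, module, retainer, shield}

Valid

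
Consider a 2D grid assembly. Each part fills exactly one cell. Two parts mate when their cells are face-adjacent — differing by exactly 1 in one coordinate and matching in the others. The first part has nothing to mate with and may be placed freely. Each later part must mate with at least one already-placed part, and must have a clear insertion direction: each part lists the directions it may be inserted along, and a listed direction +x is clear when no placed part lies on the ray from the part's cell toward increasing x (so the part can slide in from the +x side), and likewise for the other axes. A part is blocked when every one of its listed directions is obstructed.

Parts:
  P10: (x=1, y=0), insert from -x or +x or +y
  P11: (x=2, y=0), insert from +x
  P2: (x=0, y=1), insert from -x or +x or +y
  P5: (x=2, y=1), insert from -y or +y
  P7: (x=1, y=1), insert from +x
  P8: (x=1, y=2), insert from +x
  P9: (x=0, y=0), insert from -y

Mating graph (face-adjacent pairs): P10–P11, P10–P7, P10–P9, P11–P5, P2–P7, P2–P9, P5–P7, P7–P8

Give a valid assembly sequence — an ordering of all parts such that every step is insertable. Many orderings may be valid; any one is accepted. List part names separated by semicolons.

1. P8@(1, 2) [+x clear] — {P8}
2. P7@(1, 1) [+x clear] — {P7, P8}
3. P2@(0, 1) [-x clear] — {P2, P7, P8}
4. P9@(0, 0) [-y clear] — {P2, P7, P8, P9}
5. P5@(2, 1) [-y clear] — {P2, P5, P7, P8, P9}
6. P10@(1, 0) [+x clear] — {P10, P2, P5, P7, P8, P9}
7. P11@(2, 0) [+x clear] — {P10, P11, P2, P5, P7, P8, P9}

P8; P7; P2; P9; P5; P10; P11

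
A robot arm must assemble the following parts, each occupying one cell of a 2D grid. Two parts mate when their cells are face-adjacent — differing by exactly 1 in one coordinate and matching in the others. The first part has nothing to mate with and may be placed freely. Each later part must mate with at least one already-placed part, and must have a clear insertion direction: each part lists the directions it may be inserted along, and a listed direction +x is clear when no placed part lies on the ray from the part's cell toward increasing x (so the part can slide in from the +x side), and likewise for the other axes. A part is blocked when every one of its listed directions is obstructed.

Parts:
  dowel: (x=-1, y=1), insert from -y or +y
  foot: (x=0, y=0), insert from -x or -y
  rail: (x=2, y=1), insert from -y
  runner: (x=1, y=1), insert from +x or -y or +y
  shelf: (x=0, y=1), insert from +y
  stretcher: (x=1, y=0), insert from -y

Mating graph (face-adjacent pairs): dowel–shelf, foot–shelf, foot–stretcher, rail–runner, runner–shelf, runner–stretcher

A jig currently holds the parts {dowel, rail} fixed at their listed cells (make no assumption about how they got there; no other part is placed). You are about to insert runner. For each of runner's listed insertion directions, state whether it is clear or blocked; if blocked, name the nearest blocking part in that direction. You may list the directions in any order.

+x: nearest on ray is rail@(2, 1) ⇒ blocked
-y: ray from runner(1, 1) has no placed part ⇒ clear
+y: ray from runner(1, 1) has no placed part ⇒ clear

+x: blocked by rail; +y: clear; -y: clear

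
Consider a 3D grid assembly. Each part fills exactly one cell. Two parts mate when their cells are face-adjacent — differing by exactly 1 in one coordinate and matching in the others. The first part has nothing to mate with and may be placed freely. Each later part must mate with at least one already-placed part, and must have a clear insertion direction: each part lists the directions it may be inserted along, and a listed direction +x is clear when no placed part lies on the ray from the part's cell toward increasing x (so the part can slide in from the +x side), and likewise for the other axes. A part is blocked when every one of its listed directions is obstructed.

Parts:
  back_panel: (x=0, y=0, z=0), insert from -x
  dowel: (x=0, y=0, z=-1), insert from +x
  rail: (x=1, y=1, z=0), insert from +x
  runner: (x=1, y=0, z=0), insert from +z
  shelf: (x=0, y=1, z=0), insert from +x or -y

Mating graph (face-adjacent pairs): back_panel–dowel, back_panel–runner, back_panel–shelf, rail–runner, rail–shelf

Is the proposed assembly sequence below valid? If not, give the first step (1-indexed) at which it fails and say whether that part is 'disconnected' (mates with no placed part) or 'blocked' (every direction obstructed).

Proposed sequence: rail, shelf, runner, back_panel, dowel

1. rail@(1, 1, 0) [+x clear] — {rail}
2. shelf@(0, 1, 0) [-y clear] — {rail, shelf}
3. runner@(1, 0, 0) [+z clear] — {rail, runner, shelf}
4. back_panel@(0, 0, 0) [-x clear] — {back_panel, rail, runner, shelf}
5. dowel@(0, 0, -1) [+x clear] — {back_panel, dowel, rail, runner, shelf}

Valid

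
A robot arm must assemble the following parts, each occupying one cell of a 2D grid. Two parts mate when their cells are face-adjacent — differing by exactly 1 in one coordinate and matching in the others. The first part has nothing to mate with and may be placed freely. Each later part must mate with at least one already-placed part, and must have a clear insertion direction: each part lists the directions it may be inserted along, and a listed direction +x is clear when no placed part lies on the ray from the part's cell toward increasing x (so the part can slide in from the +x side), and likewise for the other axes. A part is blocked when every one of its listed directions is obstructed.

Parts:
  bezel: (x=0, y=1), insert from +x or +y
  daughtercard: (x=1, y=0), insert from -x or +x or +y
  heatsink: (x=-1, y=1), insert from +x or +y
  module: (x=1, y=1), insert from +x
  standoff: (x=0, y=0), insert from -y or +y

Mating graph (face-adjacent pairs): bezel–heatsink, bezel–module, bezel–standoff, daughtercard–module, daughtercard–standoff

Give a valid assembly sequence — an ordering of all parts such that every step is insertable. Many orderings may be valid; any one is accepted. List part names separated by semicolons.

1. daughtercard@(1, 0) [-x clear] — {daughtercard}
2. module@(1, 1) [+x clear] — {daughtercard, module}
3. standoff@(0, 0) [-y clear] — {daughtercard, module, standoff}
4. bezel@(0, 1) [+y clear] — {bezel, daughtercard, module, standoff}
5. heatsink@(-1, 1) [+y clear] — {bezel, daughtercard, heatsink, module, standoff}

daughtercard; module; standoff; bezel; heatsink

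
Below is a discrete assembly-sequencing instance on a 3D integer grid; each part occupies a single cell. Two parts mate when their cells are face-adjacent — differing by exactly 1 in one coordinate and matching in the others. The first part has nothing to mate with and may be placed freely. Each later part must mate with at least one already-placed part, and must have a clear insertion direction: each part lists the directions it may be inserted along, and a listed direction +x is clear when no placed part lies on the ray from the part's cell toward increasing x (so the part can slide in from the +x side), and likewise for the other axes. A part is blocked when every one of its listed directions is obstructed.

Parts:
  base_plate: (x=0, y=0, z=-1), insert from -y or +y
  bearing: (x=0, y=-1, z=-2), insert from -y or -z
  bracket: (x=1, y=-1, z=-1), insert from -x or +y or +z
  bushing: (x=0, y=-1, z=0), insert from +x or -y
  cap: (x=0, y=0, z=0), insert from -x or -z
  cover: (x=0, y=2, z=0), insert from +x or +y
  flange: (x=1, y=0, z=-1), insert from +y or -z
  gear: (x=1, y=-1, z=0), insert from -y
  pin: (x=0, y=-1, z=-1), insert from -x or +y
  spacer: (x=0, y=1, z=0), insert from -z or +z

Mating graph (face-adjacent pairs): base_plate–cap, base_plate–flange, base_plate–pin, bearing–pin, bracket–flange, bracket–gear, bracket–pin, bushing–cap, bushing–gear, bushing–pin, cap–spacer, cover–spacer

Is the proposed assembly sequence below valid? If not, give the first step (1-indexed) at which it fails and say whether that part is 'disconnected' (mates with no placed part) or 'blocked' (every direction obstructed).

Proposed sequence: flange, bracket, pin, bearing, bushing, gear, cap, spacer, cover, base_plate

1. flange@(1, 0, -1) [+y clear] — {flange}
2. bracket@(1, -1, -1) [-x clear] — {bracket, flange}
3. pin@(0, -1, -1) [-x clear] — {bracket, flange, pin}
4. bearing@(0, -1, -2) [-y clear] — {bearing, bracket, flange, pin}
5. bushing@(0, -1, 0) [+x clear] — {bearing, bracket, bushing, flange, pin}
6. gear@(1, -1, 0) [-y clear] — {bearing, bracket, bushing, flange, gear, pin}
7. cap@(0, 0, 0) [-x clear] — {bearing, bracket, bushing, cap, flange, gear, pin}
8. spacer@(0, 1, 0) [-z clear] — {bearing, bracket, bushing, cap, flange, gear, pin, spacer}
9. cover@(0, 2, 0) [+x clear] — {bearing, bracket, bushing, cap, cover, flange, gear, pin, spacer}
10. base_plate@(0, 0, -1) [+y clear] — {base_plate, bearing, bracket, bushing, cap, cover, flange, gear, pin, spacer}

Valid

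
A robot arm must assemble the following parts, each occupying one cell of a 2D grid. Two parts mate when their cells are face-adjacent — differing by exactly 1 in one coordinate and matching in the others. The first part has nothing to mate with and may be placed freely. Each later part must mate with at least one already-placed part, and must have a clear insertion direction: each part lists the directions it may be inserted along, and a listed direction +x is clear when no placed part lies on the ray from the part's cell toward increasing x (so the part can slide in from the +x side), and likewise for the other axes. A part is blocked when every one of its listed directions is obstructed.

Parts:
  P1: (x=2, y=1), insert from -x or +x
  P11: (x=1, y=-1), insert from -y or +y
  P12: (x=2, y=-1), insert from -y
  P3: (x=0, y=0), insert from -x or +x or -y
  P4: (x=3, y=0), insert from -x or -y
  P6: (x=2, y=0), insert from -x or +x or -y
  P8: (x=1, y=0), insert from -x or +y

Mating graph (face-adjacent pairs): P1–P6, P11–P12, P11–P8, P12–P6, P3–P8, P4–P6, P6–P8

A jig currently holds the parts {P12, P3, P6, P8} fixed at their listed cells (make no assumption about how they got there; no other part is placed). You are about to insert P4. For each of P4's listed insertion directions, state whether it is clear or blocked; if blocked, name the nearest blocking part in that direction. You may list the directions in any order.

-x: nearest on ray is P6@(2, 0) ⇒ blocked
-y: ray from P4(3, 0) has no placed part ⇒ clear

-x: blocked by P6; -y: clear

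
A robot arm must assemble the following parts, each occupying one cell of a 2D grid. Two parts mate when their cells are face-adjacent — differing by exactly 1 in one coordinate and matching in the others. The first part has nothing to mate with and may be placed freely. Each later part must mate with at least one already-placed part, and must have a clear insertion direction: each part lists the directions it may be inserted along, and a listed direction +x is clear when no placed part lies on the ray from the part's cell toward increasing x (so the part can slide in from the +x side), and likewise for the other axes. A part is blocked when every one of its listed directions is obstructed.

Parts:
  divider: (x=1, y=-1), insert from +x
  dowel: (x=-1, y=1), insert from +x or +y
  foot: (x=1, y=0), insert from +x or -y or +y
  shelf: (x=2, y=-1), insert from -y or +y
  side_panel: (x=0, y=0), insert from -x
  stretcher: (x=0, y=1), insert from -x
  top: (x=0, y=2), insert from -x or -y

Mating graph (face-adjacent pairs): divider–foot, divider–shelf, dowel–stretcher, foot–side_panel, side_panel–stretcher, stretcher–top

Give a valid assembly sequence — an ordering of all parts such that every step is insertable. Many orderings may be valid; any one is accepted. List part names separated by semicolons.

top; stretcher; side_panel; dowel; foot; divider; shelf

1. top@(0, 2) [-x clear] — {top}
2. stretcher@(0, 1) [-x clear] — {stretcher, top}
3. side_panel@(0, 0) [-x clear] — {side_panel, stretcher, top}
4. dowel@(-1, 1) [+y clear] — {dowel, side_panel, stretcher, top}
5. foot@(1, 0) [+x clear] — {dowel, foot, side_panel, stretcher, top}
6. divider@(1, -1) [+x clear] — {divider, dowel, foot, side_panel, stretcher, top}
7. shelf@(2, -1) [-y clear] — {divider, dowel, foot, shelf, side_panel, stretcher, top}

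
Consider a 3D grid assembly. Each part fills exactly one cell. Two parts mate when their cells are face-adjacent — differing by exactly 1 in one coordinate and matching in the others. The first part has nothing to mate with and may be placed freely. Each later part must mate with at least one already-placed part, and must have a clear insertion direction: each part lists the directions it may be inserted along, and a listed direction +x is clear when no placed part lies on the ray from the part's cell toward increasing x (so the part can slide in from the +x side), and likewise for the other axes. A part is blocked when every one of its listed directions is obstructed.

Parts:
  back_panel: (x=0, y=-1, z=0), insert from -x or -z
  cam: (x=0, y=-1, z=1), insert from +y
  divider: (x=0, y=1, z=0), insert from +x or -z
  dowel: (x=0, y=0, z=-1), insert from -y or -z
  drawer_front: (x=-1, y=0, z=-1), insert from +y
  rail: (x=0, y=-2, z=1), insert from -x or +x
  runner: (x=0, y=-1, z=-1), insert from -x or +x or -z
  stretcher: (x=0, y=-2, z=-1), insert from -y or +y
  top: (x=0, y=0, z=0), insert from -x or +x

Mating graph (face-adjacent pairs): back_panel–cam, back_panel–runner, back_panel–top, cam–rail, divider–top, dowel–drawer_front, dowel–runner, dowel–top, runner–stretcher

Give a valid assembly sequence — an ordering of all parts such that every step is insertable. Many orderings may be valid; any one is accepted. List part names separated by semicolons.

rail; cam; back_panel; runner; stretcher; dowel; drawer_front; top; divider

1. rail@(0, -2, 1) [-x clear] — {rail}
2. cam@(0, -1, 1) [+y clear] — {cam, rail}
3. back_panel@(0, -1, 0) [-x clear] — {back_panel, cam, rail}
4. runner@(0, -1, -1) [-x clear] — {back_panel, cam, rail, runner}
5. stretcher@(0, -2, -1) [-y clear] — {back_panel, cam, rail, runner, stretcher}
6. dowel@(0, 0, -1) [-z clear] — {back_panel, cam, dowel, rail, runner, stretcher}
7. drawer_front@(-1, 0, -1) [+y clear] — {back_panel, cam, dowel, drawer_front, rail, runner, stretcher}
8. top@(0, 0, 0) [-x clear] — {back_panel, cam, dowel, drawer_front, rail, runner, stretcher, top}
9. divider@(0, 1, 0) [+x clear] — {back_panel, cam, divider, dowel, drawer_front, rail, runner, stretcher, top}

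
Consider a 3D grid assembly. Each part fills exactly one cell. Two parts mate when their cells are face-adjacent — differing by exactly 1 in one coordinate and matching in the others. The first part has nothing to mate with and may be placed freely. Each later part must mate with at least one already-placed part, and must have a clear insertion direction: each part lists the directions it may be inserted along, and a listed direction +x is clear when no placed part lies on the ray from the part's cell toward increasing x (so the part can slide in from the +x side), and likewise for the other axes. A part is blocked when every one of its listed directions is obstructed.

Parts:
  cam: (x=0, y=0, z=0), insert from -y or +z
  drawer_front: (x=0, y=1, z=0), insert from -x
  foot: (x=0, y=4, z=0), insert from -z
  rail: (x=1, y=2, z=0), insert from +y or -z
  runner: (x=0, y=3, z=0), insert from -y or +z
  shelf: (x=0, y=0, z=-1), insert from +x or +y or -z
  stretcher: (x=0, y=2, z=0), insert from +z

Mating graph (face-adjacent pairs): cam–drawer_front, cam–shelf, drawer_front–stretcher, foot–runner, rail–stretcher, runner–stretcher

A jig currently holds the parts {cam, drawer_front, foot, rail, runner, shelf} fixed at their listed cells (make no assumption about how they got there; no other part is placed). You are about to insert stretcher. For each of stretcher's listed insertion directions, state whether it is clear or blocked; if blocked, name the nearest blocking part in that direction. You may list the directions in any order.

+z: ray from stretcher(0, 2, 0) has no placed part ⇒ clear

+z: clear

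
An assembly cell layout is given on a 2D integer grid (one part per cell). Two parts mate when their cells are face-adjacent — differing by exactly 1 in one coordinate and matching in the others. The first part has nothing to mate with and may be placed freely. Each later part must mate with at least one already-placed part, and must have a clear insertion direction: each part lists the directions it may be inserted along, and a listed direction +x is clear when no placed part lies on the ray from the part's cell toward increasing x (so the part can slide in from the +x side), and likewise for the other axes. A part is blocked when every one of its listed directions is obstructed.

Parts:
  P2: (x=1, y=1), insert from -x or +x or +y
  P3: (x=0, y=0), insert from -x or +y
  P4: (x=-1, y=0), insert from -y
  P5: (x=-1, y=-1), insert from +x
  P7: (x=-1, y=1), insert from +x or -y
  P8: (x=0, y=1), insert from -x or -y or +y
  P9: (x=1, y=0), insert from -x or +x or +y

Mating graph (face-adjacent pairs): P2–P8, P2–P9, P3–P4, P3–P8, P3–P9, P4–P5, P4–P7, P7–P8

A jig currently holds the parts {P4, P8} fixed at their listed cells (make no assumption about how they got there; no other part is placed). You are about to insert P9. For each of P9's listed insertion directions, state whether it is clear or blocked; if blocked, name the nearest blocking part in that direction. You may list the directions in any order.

+x: clear; +y: clear; -x: blocked by P4

-x: nearest on ray is P4@(-1, 0) ⇒ blocked
+x: ray from P9(1, 0) has no placed part ⇒ clear
+y: ray from P9(1, 0) has no placed part ⇒ clear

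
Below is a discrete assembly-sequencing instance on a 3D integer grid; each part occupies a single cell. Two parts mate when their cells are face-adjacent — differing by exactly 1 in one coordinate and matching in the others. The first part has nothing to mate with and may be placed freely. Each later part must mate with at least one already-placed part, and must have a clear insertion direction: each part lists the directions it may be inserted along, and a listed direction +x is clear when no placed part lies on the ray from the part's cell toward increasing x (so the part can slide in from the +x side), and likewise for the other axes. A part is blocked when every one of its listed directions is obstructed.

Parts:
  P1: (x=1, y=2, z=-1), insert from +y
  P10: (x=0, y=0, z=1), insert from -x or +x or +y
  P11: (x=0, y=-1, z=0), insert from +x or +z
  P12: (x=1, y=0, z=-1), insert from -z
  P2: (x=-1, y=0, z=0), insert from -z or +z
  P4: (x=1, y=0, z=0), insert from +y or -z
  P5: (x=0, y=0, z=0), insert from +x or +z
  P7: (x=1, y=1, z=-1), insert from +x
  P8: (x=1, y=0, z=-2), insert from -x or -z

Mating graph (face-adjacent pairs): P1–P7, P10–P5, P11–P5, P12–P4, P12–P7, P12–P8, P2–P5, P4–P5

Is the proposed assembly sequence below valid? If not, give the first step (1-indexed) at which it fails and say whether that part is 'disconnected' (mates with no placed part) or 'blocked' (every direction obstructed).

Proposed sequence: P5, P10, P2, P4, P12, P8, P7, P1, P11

1. P5@(0, 0, 0) [+x clear] — {P5}
2. P10@(0, 0, 1) [-x clear] — {P10, P5}
3. P2@(-1, 0, 0) [-z clear] — {P10, P2, P5}
4. P4@(1, 0, 0) [+y clear] — {P10, P2, P4, P5}
5. P12@(1, 0, -1) [-z clear] — {P10, P12, P2, P4, P5}
6. P8@(1, 0, -2) [-x clear] — {P10, P12, P2, P4, P5, P8}
7. P7@(1, 1, -1) [+x clear] — {P10, P12, P2, P4, P5, P7, P8}
8. P1@(1, 2, -1) [+y clear] — {P1, P10, P12, P2, P4, P5, P7, P8}
9. P11@(0, -1, 0) [+x clear] — {P1, P10, P11, P12, P2, P4, P5, P7, P8}

Valid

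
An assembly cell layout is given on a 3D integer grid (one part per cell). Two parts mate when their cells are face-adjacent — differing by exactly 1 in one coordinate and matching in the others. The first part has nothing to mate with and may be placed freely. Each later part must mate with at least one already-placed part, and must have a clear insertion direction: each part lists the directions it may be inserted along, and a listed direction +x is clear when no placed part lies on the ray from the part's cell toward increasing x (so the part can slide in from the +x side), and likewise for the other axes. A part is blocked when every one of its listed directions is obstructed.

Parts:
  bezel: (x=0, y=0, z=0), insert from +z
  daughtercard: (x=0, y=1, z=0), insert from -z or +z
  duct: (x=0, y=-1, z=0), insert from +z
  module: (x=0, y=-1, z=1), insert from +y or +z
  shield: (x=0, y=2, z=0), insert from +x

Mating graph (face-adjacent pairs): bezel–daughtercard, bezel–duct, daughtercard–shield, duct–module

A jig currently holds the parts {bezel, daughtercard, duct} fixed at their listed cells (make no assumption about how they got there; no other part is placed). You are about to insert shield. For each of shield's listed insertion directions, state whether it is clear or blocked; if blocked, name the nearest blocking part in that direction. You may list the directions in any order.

+x: ray from shield(0, 2, 0) has no placed part ⇒ clear

+x: clear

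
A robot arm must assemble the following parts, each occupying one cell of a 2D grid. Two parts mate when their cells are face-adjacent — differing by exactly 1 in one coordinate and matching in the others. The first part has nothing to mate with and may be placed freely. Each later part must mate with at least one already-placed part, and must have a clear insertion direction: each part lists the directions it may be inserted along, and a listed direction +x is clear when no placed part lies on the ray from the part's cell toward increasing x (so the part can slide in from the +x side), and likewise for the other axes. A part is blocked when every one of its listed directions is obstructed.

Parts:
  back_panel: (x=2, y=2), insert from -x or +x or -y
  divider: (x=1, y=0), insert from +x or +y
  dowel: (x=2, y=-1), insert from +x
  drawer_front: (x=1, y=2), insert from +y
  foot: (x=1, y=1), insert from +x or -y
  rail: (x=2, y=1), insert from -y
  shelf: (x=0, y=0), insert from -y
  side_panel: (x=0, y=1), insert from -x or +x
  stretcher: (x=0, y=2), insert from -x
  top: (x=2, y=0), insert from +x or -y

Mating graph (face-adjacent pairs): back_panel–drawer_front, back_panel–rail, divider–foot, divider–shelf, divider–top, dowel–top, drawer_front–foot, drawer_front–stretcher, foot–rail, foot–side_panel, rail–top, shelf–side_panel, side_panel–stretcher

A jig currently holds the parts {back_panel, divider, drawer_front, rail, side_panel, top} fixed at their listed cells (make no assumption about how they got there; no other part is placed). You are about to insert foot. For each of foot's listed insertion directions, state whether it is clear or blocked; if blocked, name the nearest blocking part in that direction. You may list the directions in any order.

+x: nearest on ray is rail@(2, 1) ⇒ blocked
-y: nearest on ray is divider@(1, 0) ⇒ blocked

+x: blocked by rail; -y: blocked by divider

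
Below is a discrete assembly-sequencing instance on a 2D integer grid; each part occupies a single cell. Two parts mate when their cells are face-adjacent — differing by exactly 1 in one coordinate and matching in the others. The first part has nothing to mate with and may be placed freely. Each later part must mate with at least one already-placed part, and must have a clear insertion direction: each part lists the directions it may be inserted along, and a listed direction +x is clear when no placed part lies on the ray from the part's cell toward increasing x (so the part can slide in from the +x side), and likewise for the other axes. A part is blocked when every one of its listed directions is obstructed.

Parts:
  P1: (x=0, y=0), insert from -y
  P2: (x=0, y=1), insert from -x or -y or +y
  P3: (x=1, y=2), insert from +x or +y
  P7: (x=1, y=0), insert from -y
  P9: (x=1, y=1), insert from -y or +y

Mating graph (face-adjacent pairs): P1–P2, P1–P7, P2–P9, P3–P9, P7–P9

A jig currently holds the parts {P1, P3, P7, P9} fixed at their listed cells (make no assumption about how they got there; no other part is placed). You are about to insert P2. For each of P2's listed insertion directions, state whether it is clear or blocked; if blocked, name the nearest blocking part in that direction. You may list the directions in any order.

-x: ray from P2(0, 1) has no placed part ⇒ clear
-y: nearest on ray is P1@(0, 0) ⇒ blocked
+y: ray from P2(0, 1) has no placed part ⇒ clear

+y: clear; -x: clear; -y: blocked by P1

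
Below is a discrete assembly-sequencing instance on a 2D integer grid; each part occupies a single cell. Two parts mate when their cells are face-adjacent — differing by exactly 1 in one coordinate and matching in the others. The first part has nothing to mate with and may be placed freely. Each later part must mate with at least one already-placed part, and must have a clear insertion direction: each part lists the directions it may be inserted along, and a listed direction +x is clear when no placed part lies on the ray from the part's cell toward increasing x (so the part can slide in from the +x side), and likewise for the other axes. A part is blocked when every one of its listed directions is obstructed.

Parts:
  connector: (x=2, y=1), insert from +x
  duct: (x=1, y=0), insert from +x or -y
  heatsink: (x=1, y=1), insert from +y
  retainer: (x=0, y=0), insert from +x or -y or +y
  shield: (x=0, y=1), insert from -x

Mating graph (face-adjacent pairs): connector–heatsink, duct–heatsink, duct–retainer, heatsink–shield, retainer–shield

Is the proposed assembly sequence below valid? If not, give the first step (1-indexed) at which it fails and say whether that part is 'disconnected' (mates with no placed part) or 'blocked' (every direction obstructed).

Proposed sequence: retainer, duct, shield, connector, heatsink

Invalid at step 4 (disconnected)

1. retainer@(0, 0) [+x clear] — {retainer}
2. duct@(1, 0) [+x clear] — {duct, retainer}
3. shield@(0, 1) [-x clear] — {duct, retainer, shield}
4. connector@(2, 1) — no placed neighbour ⇒ disconnected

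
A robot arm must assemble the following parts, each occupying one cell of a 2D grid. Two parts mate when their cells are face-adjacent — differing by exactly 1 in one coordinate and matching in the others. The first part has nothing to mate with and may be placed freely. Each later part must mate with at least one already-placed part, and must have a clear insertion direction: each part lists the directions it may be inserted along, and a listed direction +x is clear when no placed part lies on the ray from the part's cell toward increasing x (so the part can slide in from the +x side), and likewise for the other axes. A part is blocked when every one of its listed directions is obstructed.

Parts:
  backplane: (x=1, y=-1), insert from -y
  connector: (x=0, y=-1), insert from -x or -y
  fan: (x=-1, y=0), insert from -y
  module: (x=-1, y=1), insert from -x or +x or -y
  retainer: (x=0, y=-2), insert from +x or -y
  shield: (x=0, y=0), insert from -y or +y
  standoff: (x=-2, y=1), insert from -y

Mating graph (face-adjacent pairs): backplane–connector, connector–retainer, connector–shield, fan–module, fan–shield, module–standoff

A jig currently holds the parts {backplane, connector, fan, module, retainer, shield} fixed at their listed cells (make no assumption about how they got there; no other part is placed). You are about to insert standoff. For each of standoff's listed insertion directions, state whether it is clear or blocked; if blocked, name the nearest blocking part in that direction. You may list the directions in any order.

-y: ray from standoff(-2, 1) has no placed part ⇒ clear

-y: clear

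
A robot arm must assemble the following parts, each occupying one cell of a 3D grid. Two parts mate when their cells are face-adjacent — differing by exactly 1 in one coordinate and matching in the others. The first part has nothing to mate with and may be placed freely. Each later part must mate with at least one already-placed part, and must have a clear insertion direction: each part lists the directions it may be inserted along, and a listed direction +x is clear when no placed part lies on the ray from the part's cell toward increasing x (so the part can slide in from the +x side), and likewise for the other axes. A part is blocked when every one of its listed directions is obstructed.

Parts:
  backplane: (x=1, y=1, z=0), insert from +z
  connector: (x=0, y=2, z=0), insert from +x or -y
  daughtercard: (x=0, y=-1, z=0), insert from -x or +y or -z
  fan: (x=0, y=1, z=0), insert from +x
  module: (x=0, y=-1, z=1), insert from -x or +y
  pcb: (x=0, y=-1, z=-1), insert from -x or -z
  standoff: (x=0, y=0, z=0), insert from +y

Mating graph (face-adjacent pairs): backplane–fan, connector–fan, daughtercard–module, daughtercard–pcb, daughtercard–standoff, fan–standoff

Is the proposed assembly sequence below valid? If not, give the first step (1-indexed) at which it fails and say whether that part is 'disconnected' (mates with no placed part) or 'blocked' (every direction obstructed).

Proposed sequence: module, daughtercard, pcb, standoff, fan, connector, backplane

1. module@(0, -1, 1) [-x clear] — {module}
2. daughtercard@(0, -1, 0) [-x clear] — {daughtercard, module}
3. pcb@(0, -1, -1) [-x clear] — {daughtercard, module, pcb}
4. standoff@(0, 0, 0) [+y clear] — {daughtercard, module, pcb, standoff}
5. fan@(0, 1, 0) [+x clear] — {daughtercard, fan, module, pcb, standoff}
6. connector@(0, 2, 0) [+x clear] — {connector, daughtercard, fan, module, pcb, standoff}
7. backplane@(1, 1, 0) [+z clear] — {backplane, connector, daughtercard, fan, module, pcb, standoff}

Valid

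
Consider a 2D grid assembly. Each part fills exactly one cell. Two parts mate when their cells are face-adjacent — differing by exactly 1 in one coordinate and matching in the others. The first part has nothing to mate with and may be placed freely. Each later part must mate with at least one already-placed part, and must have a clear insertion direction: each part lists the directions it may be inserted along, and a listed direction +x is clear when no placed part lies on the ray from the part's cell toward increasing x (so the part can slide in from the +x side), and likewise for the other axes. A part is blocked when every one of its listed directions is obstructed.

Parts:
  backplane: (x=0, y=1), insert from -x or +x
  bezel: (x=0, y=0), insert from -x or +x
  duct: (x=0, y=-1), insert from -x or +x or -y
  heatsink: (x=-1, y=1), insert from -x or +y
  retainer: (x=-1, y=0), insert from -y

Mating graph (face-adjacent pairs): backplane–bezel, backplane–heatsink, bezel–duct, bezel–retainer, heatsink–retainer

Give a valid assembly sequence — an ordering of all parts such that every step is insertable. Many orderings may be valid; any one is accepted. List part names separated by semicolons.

1. retainer@(-1, 0) [-y clear] — {retainer}
2. bezel@(0, 0) [+x clear] — {bezel, retainer}
3. duct@(0, -1) [-x clear] — {bezel, duct, retainer}
4. backplane@(0, 1) [-x clear] — {backplane, bezel, duct, retainer}
5. heatsink@(-1, 1) [-x clear] — {backplane, bezel, duct, heatsink, retainer}

retainer; bezel; duct; backplane; heatsink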